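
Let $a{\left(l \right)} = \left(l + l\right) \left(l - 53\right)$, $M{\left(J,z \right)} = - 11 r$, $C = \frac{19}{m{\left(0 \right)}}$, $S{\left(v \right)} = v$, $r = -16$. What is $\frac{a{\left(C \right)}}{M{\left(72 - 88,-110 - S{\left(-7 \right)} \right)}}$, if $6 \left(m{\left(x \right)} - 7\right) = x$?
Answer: $- \frac{76}{49} \approx -1.551$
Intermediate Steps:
$m{\left(x \right)} = 7 + \frac{x}{6}$
$C = \frac{19}{7}$ ($C = \frac{19}{7 + \frac{1}{6} \cdot 0} = \frac{19}{7 + 0} = \frac{19}{7} \approx 2.7143$)
$M{\left(J,z \right)} = 176$ ($M{\left(J,z \right)} = \left(-11\right) \left(-16\right) = 176$)
$a{\left(l \right)} = 2 l \left(-53 + l\right)$
$\frac{a{\left(C \right)}}{M{\left(72 - 88,-110 - S{\left(-7 \right)} \right)}} = \frac{2 \cdot \frac{19}{7} \left(-53 + \frac{19}{7}\right)}{176} = 2 \cdot \frac{19}{7} \left(- \frac{352}{7}\right) \frac{1}{176} = \left(- \frac{13376}{49}\right) \frac{1}{176} = - \frac{76}{49}$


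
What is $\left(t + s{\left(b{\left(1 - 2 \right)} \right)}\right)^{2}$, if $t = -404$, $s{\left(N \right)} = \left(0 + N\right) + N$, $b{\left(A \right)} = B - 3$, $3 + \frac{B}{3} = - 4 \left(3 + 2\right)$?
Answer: $300304$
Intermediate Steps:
$B = -69$ ($B = -9 + 3 \left(- 4 \left(3 + 2\right)\right) = -9 + 3 \left(\left(-4\right) 5\right) = -9 + 3 \left(-20\right) = -9 - 60 = -69$)
$b{\left(A \right)} = -72$ ($b{\left(A \right)} = -69 - 3 = -72$)
$s{\left(N \right)} = 2 N$ ($s{\left(N \right)} = N + N = 2 N$)
$\left(t + s{\left(b{\left(1 - 2 \right)} \right)}\right)^{2} = \left(-404 + 2 \left(-72\right)\right)^{2} = \left(-404 - 144\right)^{2} = \left(-548\right)^{2} = 300304$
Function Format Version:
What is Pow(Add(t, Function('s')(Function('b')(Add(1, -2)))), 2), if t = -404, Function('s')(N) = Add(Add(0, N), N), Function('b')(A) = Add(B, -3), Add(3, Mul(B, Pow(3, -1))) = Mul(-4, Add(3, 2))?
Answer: 300304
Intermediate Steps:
B = -69 (B = Add(-9, Mul(3, Mul(-4, Add(3, 2)))) = Add(-9, Mul(3, Mul(-4, 5))) = Add(-9, Mul(3, -20)) = Add(-9, -60) = -69)
Function('b')(A) = -72 (Function('b')(A) = Add(-69, -3) = -72)
Function('s')(N) = Mul(2, N) (Function('s')(N) = Add(N, N) = Mul(2, N))
Pow(Add(t, Function('s')(Function('b')(Add(1, -2)))), 2) = Pow(Add(-404, Mul(2, -72)), 2) = Pow(Add(-404, -144), 2) = Pow(-548, 2) = 300304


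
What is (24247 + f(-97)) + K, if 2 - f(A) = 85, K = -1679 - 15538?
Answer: 6947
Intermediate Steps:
K = -17217
f(A) = -83 (f(A) = 2 - 1*85 = 2 - 85 = -83)
(24247 + f(-97)) + K = (24247 - 83) - 17217 = 24164 - 17217 = 6947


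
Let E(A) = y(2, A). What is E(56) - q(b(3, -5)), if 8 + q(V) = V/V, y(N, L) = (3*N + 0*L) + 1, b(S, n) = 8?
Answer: 14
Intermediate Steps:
y(N, L) = 1 + 3*N (y(N, L) = (3*N + 0) + 1 = 3*N + 1 = 1 + 3*N)
E(A) = 7 (E(A) = 1 + 3*2 = 1 + 6 = 7)
q(V) = -7 (q(V) = -8 + V/V = -8 + 1 = -7)
E(56) - q(b(3, -5)) = 7 - 1*(-7) = 7 + 7 = 14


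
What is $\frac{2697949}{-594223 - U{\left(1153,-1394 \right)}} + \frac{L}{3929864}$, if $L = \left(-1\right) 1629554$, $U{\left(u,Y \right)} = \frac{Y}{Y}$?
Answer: $- \frac{23710845789}{4785285872} \approx -4.9549$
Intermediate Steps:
$U{\left(u,Y \right)} = 1$
$L = -1629554$
$\frac{2697949}{-594223 - U{\left(1153,-1394 \right)}} + \frac{L}{3929864} = \frac{2697949}{-594223 - 1} - \frac{1629554}{3929864} = \frac{2697949}{-594223 - 1} - \frac{13357}{32212} = \frac{2697949}{-594224} - \frac{13357}{32212} = 2697949 \left(- \frac{1}{594224}\right) - \frac{13357}{32212} = - \frac{2697949}{594224} - \frac{13357}{32212} = - \frac{23710845789}{4785285872}$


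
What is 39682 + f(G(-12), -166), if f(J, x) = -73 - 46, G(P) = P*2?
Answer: 39563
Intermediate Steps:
G(P) = 2*P
f(J, x) = -119
39682 + f(G(-12), -166) = 39682 - 119 = 39563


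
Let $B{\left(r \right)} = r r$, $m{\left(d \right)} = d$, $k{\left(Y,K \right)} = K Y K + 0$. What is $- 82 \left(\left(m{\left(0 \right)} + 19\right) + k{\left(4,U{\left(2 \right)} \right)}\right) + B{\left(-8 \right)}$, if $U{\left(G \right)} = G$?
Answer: $-2806$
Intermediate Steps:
$k{\left(Y,K \right)} = Y K^{2}$ ($k{\left(Y,K \right)} = Y K^{2} + 0 = Y K^{2}$)
$B{\left(r \right)} = r^{2}$
$- 82 \left(\left(m{\left(0 \right)} + 19\right) + k{\left(4,U{\left(2 \right)} \right)}\right) + B{\left(-8 \right)} = - 82 \left(\left(0 + 19\right) + 4 \cdot 2^{2}\right) + \left(-8\right)^{2} = - 82 \left(19 + 4 \cdot 4\right) + 64 = - 82 \left(19 + 16\right) + 64 = \left(-82\right) 35 + 64 = -2870 + 64 = -2806$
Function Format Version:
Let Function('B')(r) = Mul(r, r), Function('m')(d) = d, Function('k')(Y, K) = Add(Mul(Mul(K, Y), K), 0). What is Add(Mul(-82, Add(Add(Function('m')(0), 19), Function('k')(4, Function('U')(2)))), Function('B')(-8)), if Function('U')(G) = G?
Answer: -2806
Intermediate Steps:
Function('k')(Y, K) = Mul(Y, Pow(K, 2)) (Function('k')(Y, K) = Add(Mul(Y, Pow(K, 2)), 0) = Mul(Y, Pow(K, 2)))
Function('B')(r) = Pow(r, 2)
Add(Mul(-82, Add(Add(Function('m')(0), 19), Function('k')(4, Function('U')(2)))), Function('B')(-8)) = Add(Mul(-82, Add(Add(0, 19), Mul(4, Pow(2, 2)))), Pow(-8, 2)) = Add(Mul(-82, Add(19, Mul(4, 4))), 64) = Add(Mul(-82, Add(19, 16)), 64) = Add(Mul(-82, 35), 64) = Add(-2870, 64) = -2806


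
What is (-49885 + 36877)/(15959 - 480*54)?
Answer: 13008/9961 ≈ 1.3059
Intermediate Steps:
(-49885 + 36877)/(15959 - 480*54) = -13008/(15959 - 25920) = -13008/(-9961) = -13008*(-1/9961) = 13008/9961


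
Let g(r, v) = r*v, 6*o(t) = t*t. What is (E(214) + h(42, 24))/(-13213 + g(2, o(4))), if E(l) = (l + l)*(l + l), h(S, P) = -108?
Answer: -549228/39623 ≈ -13.861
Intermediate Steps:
o(t) = t²/6 (o(t) = (t*t)/6 = t²/6)
E(l) = 4*l² (E(l) = (2*l)*(2*l) = 4*l²)
(E(214) + h(42, 24))/(-13213 + g(2, o(4))) = (4*214² - 108)/(-13213 + 2*((⅙)*4²)) = (4*45796 - 108)/(-13213 + 2*((⅙)*16)) = (183184 - 108)/(-13213 + 2*(8/3)) = 183076/(-13213 + 16/3) = 183076/(-39623/3) = 183076*(-3/39623) = -549228/39623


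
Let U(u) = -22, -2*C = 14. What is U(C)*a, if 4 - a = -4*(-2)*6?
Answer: 968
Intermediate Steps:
a = -44 (a = 4 - (-4*(-2))*6 = 4 - 8*6 = 4 - 1*48 = 4 - 48 = -44)
C = -7 (C = -1/2*14 = -7)
U(C)*a = -22*(-44) = 968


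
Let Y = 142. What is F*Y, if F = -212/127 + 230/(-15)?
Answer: -919876/381 ≈ -2414.4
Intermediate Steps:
F = -6478/381 (F = -212*1/127 + 230*(-1/15) = -212/127 - 46/3 = -6478/381 ≈ -17.003)
F*Y = -6478/381*142 = -919876/381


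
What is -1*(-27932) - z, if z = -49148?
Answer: 77080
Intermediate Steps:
-1*(-27932) - z = -1*(-27932) - 1*(-49148) = 27932 + 49148 = 77080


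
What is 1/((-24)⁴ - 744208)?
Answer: -1/412432 ≈ -2.4246e-6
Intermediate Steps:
1/((-24)⁴ - 744208) = 1/(331776 - 744208) = 1/(-412432) = -1/412432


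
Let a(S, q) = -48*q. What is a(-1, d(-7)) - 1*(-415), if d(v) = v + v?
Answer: 1087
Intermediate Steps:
d(v) = 2*v
a(-1, d(-7)) - 1*(-415) = -96*(-7) - 1*(-415) = -48*(-14) + 415 = 672 + 415 = 1087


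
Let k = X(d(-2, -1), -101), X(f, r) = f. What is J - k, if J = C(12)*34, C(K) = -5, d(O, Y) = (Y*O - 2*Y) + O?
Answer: -172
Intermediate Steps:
d(O, Y) = O - 2*Y + O*Y (d(O, Y) = (O*Y - 2*Y) + O = (-2*Y + O*Y) + O = O - 2*Y + O*Y)
J = -170 (J = -5*34 = -170)
k = 2 (k = -2 - 2*(-1) - 2*(-1) = -2 + 2 + 2 = 2)
J - k = -170 - 1*2 = -170 - 2 = -172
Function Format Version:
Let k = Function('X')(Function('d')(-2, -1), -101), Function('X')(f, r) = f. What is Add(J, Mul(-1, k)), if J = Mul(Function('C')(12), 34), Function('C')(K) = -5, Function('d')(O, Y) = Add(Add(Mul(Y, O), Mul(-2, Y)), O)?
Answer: -172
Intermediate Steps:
Function('d')(O, Y) = Add(O, Mul(-2, Y), Mul(O, Y)) (Function('d')(O, Y) = Add(Add(Mul(O, Y), Mul(-2, Y)), O) = Add(Add(Mul(-2, Y), Mul(O, Y)), O) = Add(O, Mul(-2, Y), Mul(O, Y)))
J = -170 (J = Mul(-5, 34) = -170)
k = 2 (k = Add(-2, Mul(-2, -1), Mul(-2, -1)) = Add(-2, 2, 2) = 2)
Add(J, Mul(-1, k)) = Add(-170, Mul(-1, 2)) = Add(-170, -2) = -172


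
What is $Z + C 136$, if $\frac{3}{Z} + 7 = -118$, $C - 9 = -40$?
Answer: $- \frac{527003}{125} \approx -4216.0$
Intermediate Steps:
$C = -31$ ($C = 9 - 40 = -31$)
$Z = - \frac{3}{125}$ ($Z = \frac{3}{-7 - 118} = \frac{3}{-125} = 3 \left(- \frac{1}{125}\right) = - \frac{3}{125} \approx -0.024$)
$Z + C 136 = - \frac{3}{125} - 4216 = - \frac{527003}{125}$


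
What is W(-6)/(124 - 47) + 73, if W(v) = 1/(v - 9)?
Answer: 84314/1155 ≈ 72.999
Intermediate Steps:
W(v) = 1/(-9 + v)
W(-6)/(124 - 47) + 73 = 1/((124 - 47)*(-9 - 6)) + 73 = 1/(77*(-15)) + 73 = (1/77)*(-1/15) + 73 = -1/1155 + 73 = 84314/1155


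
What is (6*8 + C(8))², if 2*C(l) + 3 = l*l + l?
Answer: 27225/4 ≈ 6806.3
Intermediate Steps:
C(l) = -3/2 + l/2 + l²/2 (C(l) = -3/2 + (l*l + l)/2 = -3/2 + (l² + l)/2 = -3/2 + (l + l²)/2 = -3/2 + (l/2 + l²/2) = -3/2 + l/2 + l²/2)
(6*8 + C(8))² = (6*8 + (-3/2 + (½)*8 + (½)*8²))² = (48 + (-3/2 + 4 + (½)*64))² = (48 + (-3/2 + 4 + 32))² = (48 + 69/2)² = (165/2)² = 27225/4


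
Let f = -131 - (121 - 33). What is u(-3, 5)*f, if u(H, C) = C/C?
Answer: -219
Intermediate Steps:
u(H, C) = 1
f = -219 (f = -131 - 1*88 = -131 - 88 = -219)
u(-3, 5)*f = 1*(-219) = -219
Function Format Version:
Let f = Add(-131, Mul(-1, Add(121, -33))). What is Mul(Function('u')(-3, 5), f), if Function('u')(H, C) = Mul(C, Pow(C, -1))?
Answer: -219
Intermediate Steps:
Function('u')(H, C) = 1
f = -219 (f = Add(-131, Mul(-1, 88)) = Add(-131, -88) = -219)
Mul(Function('u')(-3, 5), f) = Mul(1, -219) = -219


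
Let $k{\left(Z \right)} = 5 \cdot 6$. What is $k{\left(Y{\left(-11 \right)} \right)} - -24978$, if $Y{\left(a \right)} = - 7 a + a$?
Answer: $25008$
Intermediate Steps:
$Y{\left(a \right)} = - 6 a$
$k{\left(Z \right)} = 30$
$k{\left(Y{\left(-11 \right)} \right)} - -24978 = 30 - -24978 = 30 + 24978 = 25008$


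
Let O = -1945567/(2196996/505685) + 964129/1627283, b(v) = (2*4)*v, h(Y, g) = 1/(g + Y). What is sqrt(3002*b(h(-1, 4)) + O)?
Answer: I*sqrt(156150982872893555200442386815)/595855706978 ≈ 663.18*I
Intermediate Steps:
h(Y, g) = 1/(Y + g)
b(v) = 8*v
O = -1600990576416804301/3575134241868 (O = -1945567/(2196996*(1/505685)) + 964129*(1/1627283) = -1945567/2196996/505685 + 964129/1627283 = -1945567*505685/2196996 + 964129/1627283 = -983844048395/2196996 + 964129/1627283 = -1600990576416804301/3575134241868 ≈ -4.4781e+5)
sqrt(3002*b(h(-1, 4)) + O) = sqrt(3002*(8/(-1 + 4)) - 1600990576416804301/3575134241868) = sqrt(3002*(8/3) - 1600990576416804301/3575134241868) = sqrt(24016/3 - 1600990576416804301/3575134241868) = sqrt(-524123478366412335/1191711413956) = I*sqrt(156150982872893555200442386815)/595855706978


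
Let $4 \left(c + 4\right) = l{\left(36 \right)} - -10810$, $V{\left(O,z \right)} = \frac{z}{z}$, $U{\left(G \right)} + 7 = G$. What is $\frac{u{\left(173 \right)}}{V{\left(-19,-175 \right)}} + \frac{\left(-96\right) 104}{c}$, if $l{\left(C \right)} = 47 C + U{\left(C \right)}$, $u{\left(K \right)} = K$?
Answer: $\frac{2125159}{12515} \approx 169.81$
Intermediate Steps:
$U{\left(G \right)} = -7 + G$
$V{\left(O,z \right)} = 1$
$l{\left(C \right)} = -7 + 48 C$ ($l{\left(C \right)} = 47 C + \left(-7 + C\right) = -7 + 48 C$)
$c = \frac{12515}{4}$ ($c = -4 + \frac{\left(-7 + 48 \cdot 36\right) - -10810}{4} = -4 + \frac{\left(-7 + 1728\right) + 10810}{4} = -4 + \frac{1721 + 10810}{4} = -4 + \frac{1}{4} \cdot 12531 = -4 + \frac{12531}{4} = \frac{12515}{4} \approx 3128.8$)
$\frac{u{\left(173 \right)}}{V{\left(-19,-175 \right)}} + \frac{\left(-96\right) 104}{c} = \frac{173}{1} + \frac{\left(-96\right) 104}{\frac{12515}{4}} = 173 \cdot 1 - \frac{39936}{12515} = 173 - \frac{39936}{12515} = \frac{2125159}{12515}$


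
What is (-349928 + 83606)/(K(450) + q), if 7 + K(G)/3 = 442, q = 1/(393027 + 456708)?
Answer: -113151562335/554452088 ≈ -204.08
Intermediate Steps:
q = 1/849735 ≈ 1.1768e-6
K(G) = 1305 (K(G) = -21 + 3*442 = -21 + 1326 = 1305)
(-349928 + 83606)/(K(450) + q) = (-349928 + 83606)/(1305 + 1/849735) = -266322/1108904176/849735 = -266322*849735/1108904176 = -113151562335/554452088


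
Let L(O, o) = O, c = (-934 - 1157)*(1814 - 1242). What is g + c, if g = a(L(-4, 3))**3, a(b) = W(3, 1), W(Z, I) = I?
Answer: -1196051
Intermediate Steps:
c = -1196052 (c = -2091*572 = -1196052)
a(b) = 1
g = 1 (g = 1**3 = 1)
g + c = 1 - 1196052 = -1196051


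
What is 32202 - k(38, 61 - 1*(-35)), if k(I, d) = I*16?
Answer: 31594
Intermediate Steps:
k(I, d) = 16*I
32202 - k(38, 61 - 1*(-35)) = 32202 - 16*38 = 32202 - 1*608 = 32202 - 608 = 31594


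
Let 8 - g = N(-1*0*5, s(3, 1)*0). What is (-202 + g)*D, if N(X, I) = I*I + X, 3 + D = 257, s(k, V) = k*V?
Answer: -49276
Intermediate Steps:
s(k, V) = V*k
D = 254 (D = -3 + 257 = 254)
N(X, I) = X + I**2 (N(X, I) = I**2 + X = X + I**2)
g = 8 (g = 8 - (-1*0*5 + ((1*3)*0)**2) = 8 - (0*5 + (3*0)**2) = 8 - (0 + 0**2) = 8 - (0 + 0) = 8 - 1*0 = 8 + 0 = 8)
(-202 + g)*D = (-202 + 8)*254 = -194*254 = -49276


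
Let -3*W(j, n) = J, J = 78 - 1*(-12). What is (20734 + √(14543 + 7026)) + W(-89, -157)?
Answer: 20704 + √21569 ≈ 20851.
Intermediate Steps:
J = 90 (J = 78 + 12 = 90)
W(j, n) = -30 (W(j, n) = -⅓*90 = -30)
(20734 + √(14543 + 7026)) + W(-89, -157) = (20734 + √(14543 + 7026)) - 30 = (20734 + √21569) - 30 = 20704 + √21569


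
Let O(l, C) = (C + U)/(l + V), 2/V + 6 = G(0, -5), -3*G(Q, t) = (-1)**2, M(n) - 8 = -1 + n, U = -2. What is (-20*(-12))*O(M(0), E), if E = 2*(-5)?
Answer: -54720/127 ≈ -430.87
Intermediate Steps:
M(n) = 7 + n (M(n) = 8 + (-1 + n) = 7 + n)
G(Q, t) = -1/3 (G(Q, t) = -1/3*(-1)**2 = -1/3*1 = -1/3)
V = -6/19 (V = 2/(-6 - 1/3) = 2/(-19/3) = 2*(-3/19) = -6/19 ≈ -0.31579)
E = -10
O(l, C) = (-2 + C)/(-6/19 + l) (O(l, C) = (C - 2)/(l - 6/19) = (-2 + C)/(-6/19 + l))
(-20*(-12))*O(M(0), E) = (-20*(-12))*(19*(-2 - 10)/(-6 + 19*(7 + 0))) = 240*(19*(-12)/(-6 + 19*7)) = 240*(19*(-12)/(-6 + 133)) = 240*(19*(-12)/127) = 240*(19*(1/127)*(-12)) = 240*(-228/127) = -54720/127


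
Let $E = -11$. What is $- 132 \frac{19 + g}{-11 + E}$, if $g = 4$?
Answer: $138$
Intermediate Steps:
$- 132 \frac{19 + g}{-11 + E} = - 132 \frac{19 + 4}{-11 - 11} = - 132 \frac{23}{-22} = - 132 \cdot 23 \left(- \frac{1}{22}\right) = \left(-132\right) \left(- \frac{23}{22}\right) = 138$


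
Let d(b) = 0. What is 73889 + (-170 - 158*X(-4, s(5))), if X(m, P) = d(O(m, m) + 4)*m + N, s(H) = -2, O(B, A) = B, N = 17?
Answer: 71033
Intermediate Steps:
X(m, P) = 17 (X(m, P) = 0*m + 17 = 0 + 17 = 17)
73889 + (-170 - 158*X(-4, s(5))) = 73889 + (-170 - 158*17) = 73889 + (-170 - 2686) = 73889 - 2856 = 71033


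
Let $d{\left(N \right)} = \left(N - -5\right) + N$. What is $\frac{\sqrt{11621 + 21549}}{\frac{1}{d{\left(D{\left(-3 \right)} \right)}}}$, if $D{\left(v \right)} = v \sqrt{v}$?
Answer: $\sqrt{33170} \left(5 - 6 i \sqrt{3}\right) \approx 910.63 - 1892.7 i$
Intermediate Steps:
$D{\left(v \right)} = v^{\frac{3}{2}}$
$d{\left(N \right)} = 5 + 2 N$ ($d{\left(N \right)} = \left(N + 5\right) + N = \left(5 + N\right) + N = 5 + 2 N$)
$\frac{\sqrt{11621 + 21549}}{\frac{1}{d{\left(D{\left(-3 \right)} \right)}}} = \frac{\sqrt{11621 + 21549}}{\frac{1}{5 + 2 \left(-3\right)^{\frac{3}{2}}}} = \frac{\sqrt{33170}}{\frac{1}{5 + 2 \left(- 3 i \sqrt{3}\right)}} = \frac{\sqrt{33170}}{\frac{1}{5 - 6 i \sqrt{3}}} = \sqrt{33170} \left(5 - 6 i \sqrt{3}\right)$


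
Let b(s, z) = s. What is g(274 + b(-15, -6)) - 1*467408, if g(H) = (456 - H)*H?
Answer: -416385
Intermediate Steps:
g(H) = H*(456 - H)
g(274 + b(-15, -6)) - 1*467408 = (274 - 15)*(456 - (274 - 15)) - 1*467408 = 259*(456 - 1*259) - 467408 = 259*(456 - 259) - 467408 = 259*197 - 467408 = 51023 - 467408 = -416385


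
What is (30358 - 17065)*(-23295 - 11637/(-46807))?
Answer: -14494121290404/46807 ≈ -3.0966e+8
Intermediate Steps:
(30358 - 17065)*(-23295 - 11637/(-46807)) = 13293*(-23295 - 11637*(-1/46807)) = 13293*(-23295 + 11637/46807) = 13293*(-1090357428/46807) = -14494121290404/46807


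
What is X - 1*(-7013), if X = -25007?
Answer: -17994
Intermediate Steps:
X - 1*(-7013) = -25007 - 1*(-7013) = -25007 + 7013 = -17994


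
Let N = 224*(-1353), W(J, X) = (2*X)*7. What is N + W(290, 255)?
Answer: -299502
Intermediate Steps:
W(J, X) = 14*X
N = -303072
N + W(290, 255) = -303072 + 14*255 = -303072 + 3570 = -299502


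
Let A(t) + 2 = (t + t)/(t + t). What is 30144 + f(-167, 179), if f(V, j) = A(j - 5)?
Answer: 30143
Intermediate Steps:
A(t) = -1 (A(t) = -2 + (t + t)/(t + t) = -2 + (2*t)/((2*t)) = -2 + (2*t)*(1/(2*t)) = -2 + 1 = -1)
f(V, j) = -1
30144 + f(-167, 179) = 30144 - 1 = 30143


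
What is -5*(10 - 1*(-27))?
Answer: -185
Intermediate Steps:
-5*(10 - 1*(-27)) = -5*(10 + 27) = -5*37 = -185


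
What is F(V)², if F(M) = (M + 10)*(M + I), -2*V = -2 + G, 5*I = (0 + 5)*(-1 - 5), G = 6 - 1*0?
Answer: 4096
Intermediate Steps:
G = 6 (G = 6 + 0 = 6)
I = -6 (I = ((0 + 5)*(-1 - 5))/5 = (5*(-6))/5 = (⅕)*(-30) = -6)
V = -2 (V = -(-2 + 6)/2 = -½*4 = -2)
F(M) = (-6 + M)*(10 + M) (F(M) = (M + 10)*(M - 6) = (10 + M)*(-6 + M) = (-6 + M)*(10 + M))
F(V)² = (-60 + (-2)² + 4*(-2))² = (-60 + 4 - 8)² = (-64)² = 4096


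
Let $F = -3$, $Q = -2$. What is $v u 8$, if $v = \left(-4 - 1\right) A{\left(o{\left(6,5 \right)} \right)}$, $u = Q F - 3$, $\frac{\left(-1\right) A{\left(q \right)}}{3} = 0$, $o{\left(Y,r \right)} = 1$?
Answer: $0$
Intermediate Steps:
$A{\left(q \right)} = 0$ ($A{\left(q \right)} = \left(-3\right) 0 = 0$)
$u = 3$ ($u = \left(-2\right) \left(-3\right) - 3 = 6 - 3 = 3$)
$v = 0$ ($v = \left(-4 - 1\right) 0 = \left(-5\right) 0 = 0$)
$v u 8 = 0 \cdot 3 \cdot 8 = 0 \cdot 8 = 0$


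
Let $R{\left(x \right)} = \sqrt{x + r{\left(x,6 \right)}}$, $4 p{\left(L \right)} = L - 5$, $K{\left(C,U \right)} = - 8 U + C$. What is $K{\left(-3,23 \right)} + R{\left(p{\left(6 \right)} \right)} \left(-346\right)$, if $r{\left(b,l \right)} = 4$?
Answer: $-187 - 173 \sqrt{17} \approx -900.3$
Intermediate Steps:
$K{\left(C,U \right)} = C - 8 U$
$p{\left(L \right)} = - \frac{5}{4} + \frac{L}{4}$ ($p{\left(L \right)} = \frac{L - 5}{4} = \frac{-5 + L}{4} = - \frac{5}{4} + \frac{L}{4}$)
$R{\left(x \right)} = \sqrt{4 + x}$ ($R{\left(x \right)} = \sqrt{x + 4} = \sqrt{4 + x}$)
$K{\left(-3,23 \right)} + R{\left(p{\left(6 \right)} \right)} \left(-346\right) = \left(-3 - 184\right) + \sqrt{4 + \left(- \frac{5}{4} + \frac{1}{4} \cdot 6\right)} \left(-346\right) = \left(-3 - 184\right) + \sqrt{4 + \left(- \frac{5}{4} + \frac{3}{2}\right)} \left(-346\right) = -187 + \sqrt{4 + \frac{1}{4}} \left(-346\right) = -187 + \sqrt{\frac{17}{4}} \left(-346\right) = -187 + \frac{\sqrt{17}}{2} \left(-346\right) = -187 - 173 \sqrt{17}$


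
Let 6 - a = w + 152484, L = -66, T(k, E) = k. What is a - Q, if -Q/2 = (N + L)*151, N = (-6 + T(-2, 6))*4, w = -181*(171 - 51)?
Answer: -160354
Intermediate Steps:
w = -21720 (w = -181*120 = -21720)
N = -32 (N = (-6 - 2)*4 = -8*4 = -32)
a = -130758 (a = 6 - (-21720 + 152484) = 6 - 1*130764 = 6 - 130764 = -130758)
Q = 29596 (Q = -2*(-32 - 66)*151 = -(-196)*151 = -2*(-14798) = 29596)
a - Q = -130758 - 1*29596 = -130758 - 29596 = -160354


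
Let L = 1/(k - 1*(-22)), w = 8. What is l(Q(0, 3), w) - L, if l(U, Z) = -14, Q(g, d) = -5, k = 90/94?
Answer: -15153/1079 ≈ -14.044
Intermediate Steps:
k = 45/47 (k = 90*(1/94) = 45/47 ≈ 0.95745)
L = 47/1079 (L = 1/(45/47 - 1*(-22)) = 1/(45/47 + 22) = 1/(1079/47) = 47/1079 ≈ 0.043559)
l(Q(0, 3), w) - L = -14 - 1*47/1079 = -14 - 47/1079 = -15153/1079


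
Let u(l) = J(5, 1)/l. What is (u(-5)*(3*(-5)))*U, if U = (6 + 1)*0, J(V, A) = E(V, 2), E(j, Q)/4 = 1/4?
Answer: 0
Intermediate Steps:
E(j, Q) = 1 (E(j, Q) = 4/4 = 4*(¼) = 1)
J(V, A) = 1
u(l) = 1/l
U = 0 (U = 7*0 = 0)
(u(-5)*(3*(-5)))*U = ((3*(-5))/(-5))*0 = -⅕*(-15)*0 = 3*0 = 0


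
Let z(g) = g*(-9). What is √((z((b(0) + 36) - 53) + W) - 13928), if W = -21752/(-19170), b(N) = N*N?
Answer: I*√140603961435/3195 ≈ 117.36*I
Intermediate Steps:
b(N) = N²
z(g) = -9*g
W = 10876/9585 (W = -21752*(-1/19170) = 10876/9585 ≈ 1.1347)
√((z((b(0) + 36) - 53) + W) - 13928) = √((-9*((0² + 36) - 53) + 10876/9585) - 13928) = √((-9*((0 + 36) - 53) + 10876/9585) - 13928) = √((-9*(36 - 53) + 10876/9585) - 13928) = √((-9*(-17) + 10876/9585) - 13928) = √((153 + 10876/9585) - 13928) = √(1477381/9585 - 13928) = √(-132022499/9585) = I*√140603961435/3195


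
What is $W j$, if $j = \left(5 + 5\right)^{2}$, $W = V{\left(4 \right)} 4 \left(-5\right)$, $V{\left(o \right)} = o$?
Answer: $-8000$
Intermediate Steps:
$W = -80$ ($W = 4 \cdot 4 \left(-5\right) = 16 \left(-5\right) = -80$)
$j = 100$ ($j = 10^{2} = 100$)
$W j = \left(-80\right) 100 = -8000$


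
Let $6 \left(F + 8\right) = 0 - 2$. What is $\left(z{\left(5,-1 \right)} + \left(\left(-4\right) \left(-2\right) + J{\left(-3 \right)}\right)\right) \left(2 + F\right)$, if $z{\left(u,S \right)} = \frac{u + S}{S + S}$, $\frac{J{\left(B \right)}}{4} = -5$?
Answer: $\frac{266}{3} \approx 88.667$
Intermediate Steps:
$F = - \frac{25}{3}$ ($F = -8 + \frac{0 - 2}{6} = -8 + \frac{1}{6} \left(-2\right) = -8 - \frac{1}{3} = - \frac{25}{3} \approx -8.3333$)
$J{\left(B \right)} = -20$ ($J{\left(B \right)} = 4 \left(-5\right) = -20$)
$z{\left(u,S \right)} = \frac{S + u}{2 S}$
$\left(z{\left(5,-1 \right)} + \left(\left(-4\right) \left(-2\right) + J{\left(-3 \right)}\right)\right) \left(2 + F\right) = \left(\frac{-1 + 5}{2 \left(-1\right)} - 12\right) \left(2 - \frac{25}{3}\right) = \left(\frac{1}{2} \left(-1\right) 4 + \left(8 - 20\right)\right) \left(- \frac{19}{3}\right) = \left(-2 - 12\right) \left(- \frac{19}{3}\right) = \left(-14\right) \left(- \frac{19}{3}\right) = \frac{266}{3}$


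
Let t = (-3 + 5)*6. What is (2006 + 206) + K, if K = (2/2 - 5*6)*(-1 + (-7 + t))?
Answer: 2096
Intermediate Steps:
t = 12 (t = 2*6 = 12)
K = -116 (K = (2/2 - 5*6)*(-1 + (-7 + 12)) = (2*(1/2) - 30)*(-1 + 5) = (1 - 30)*4 = -29*4 = -116)
(2006 + 206) + K = (2006 + 206) - 116 = 2212 - 116 = 2096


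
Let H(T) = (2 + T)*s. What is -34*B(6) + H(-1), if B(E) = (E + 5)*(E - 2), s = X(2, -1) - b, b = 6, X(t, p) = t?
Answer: -1500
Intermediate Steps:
s = -4 (s = 2 - 1*6 = 2 - 6 = -4)
B(E) = (-2 + E)*(5 + E) (B(E) = (5 + E)*(-2 + E) = (-2 + E)*(5 + E))
H(T) = -8 - 4*T (H(T) = (2 + T)*(-4) = -8 - 4*T)
-34*B(6) + H(-1) = -34*(-10 + 6² + 3*6) + (-8 - 4*(-1)) = -34*(-10 + 36 + 18) + (-8 + 4) = -34*44 - 4 = -1496 - 4 = -1500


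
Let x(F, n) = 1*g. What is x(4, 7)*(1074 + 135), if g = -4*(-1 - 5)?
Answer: 29016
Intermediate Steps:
g = 24 (g = -4*(-6) = 24)
x(F, n) = 24 (x(F, n) = 1*24 = 24)
x(4, 7)*(1074 + 135) = 24*(1074 + 135) = 24*1209 = 29016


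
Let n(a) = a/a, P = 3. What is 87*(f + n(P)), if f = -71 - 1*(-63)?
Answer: -609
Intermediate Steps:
n(a) = 1
f = -8 (f = -71 + 63 = -8)
87*(f + n(P)) = 87*(-8 + 1) = 87*(-7) = -609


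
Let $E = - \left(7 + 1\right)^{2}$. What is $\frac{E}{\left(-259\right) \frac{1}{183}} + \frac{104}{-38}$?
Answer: $\frac{209060}{4921} \approx 42.483$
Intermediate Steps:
$E = -64$ ($E = - 8^{2} = \left(-1\right) 64 = -64$)
$\frac{E}{\left(-259\right) \frac{1}{183}} + \frac{104}{-38} = - \frac{64}{\left(-259\right) \frac{1}{183}} + \frac{104}{-38} = - \frac{64}{\left(-259\right) \frac{1}{183}} + 104 \left(- \frac{1}{38}\right) = - \frac{64}{- \frac{259}{183}} - \frac{52}{19} = \left(-64\right) \left(- \frac{183}{259}\right) - \frac{52}{19} = \frac{11712}{259} - \frac{52}{19} = \frac{209060}{4921}$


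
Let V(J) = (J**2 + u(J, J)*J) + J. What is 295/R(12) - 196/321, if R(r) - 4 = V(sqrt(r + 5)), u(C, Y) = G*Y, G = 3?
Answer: 5805308/1658607 - 295*sqrt(17)/5167 ≈ 3.2647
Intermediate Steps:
u(C, Y) = 3*Y
V(J) = J + 4*J**2 (V(J) = (J**2 + (3*J)*J) + J = (J**2 + 3*J**2) + J = 4*J**2 + J = J + 4*J**2)
R(r) = 4 + sqrt(5 + r)*(1 + 4*sqrt(5 + r)) (R(r) = 4 + sqrt(r + 5)*(1 + 4*sqrt(r + 5)) = 4 + sqrt(5 + r)*(1 + 4*sqrt(5 + r)))
295/R(12) - 196/321 = 295/(24 + sqrt(5 + 12) + 4*12) - 196/321 = 295/(24 + sqrt(17) + 48) - 196*1/321 = 295/(72 + sqrt(17)) - 196/321 = -196/321 + 295/(72 + sqrt(17))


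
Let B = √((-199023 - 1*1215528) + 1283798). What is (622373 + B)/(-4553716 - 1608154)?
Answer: -622373/6161870 - I*√130753/6161870 ≈ -0.101 - 5.8683e-5*I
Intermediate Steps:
B = I*√130753 (B = √((-199023 - 1215528) + 1283798) = √(-1414551 + 1283798) = √(-130753) = I*√130753 ≈ 361.6*I)
(622373 + B)/(-4553716 - 1608154) = (622373 + I*√130753)/(-4553716 - 1608154) = (622373 + I*√130753)/(-6161870) = (622373 + I*√130753)*(-1/6161870) = -622373/6161870 - I*√130753/6161870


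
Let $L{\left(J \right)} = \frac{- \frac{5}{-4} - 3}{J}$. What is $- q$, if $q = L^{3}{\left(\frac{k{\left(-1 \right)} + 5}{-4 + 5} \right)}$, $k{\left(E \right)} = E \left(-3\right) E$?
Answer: $\frac{343}{512} \approx 0.66992$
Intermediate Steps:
$k{\left(E \right)} = - 3 E^{2}$ ($k{\left(E \right)} = - 3 E E = - 3 E^{2}$)
$L{\left(J \right)} = - \frac{7}{4 J}$ ($L{\left(J \right)} = \frac{\left(-5\right) \left(- \frac{1}{4}\right) - 3}{J} = \frac{\frac{5}{4} - 3}{J} = - \frac{7}{4 J}$)
$q = - \frac{343}{512}$ ($q = \left(- \frac{7}{4 \frac{- 3 \left(-1\right)^{2} + 5}{-4 + 5}}\right)^{3} = \left(- \frac{7}{4 \frac{\left(-3\right) 1 + 5}{1}}\right)^{3} = \left(- \frac{7}{4 \left(-3 + 5\right) 1}\right)^{3} = \left(- \frac{7}{4 \cdot 2 \cdot 1}\right)^{3} = \left(- \frac{7}{4 \cdot 2}\right)^{3} = \left(\left(- \frac{7}{4}\right) \frac{1}{2}\right)^{3} = \left(- \frac{7}{8}\right)^{3} = - \frac{343}{512} \approx -0.66992$)
$- q = \left(-1\right) \left(- \frac{343}{512}\right) = \frac{343}{512}$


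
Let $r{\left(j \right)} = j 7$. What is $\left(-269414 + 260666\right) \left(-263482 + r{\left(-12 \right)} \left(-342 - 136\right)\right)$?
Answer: $1953690840$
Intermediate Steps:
$r{\left(j \right)} = 7 j$
$\left(-269414 + 260666\right) \left(-263482 + r{\left(-12 \right)} \left(-342 - 136\right)\right) = \left(-269414 + 260666\right) \left(-263482 + 7 \left(-12\right) \left(-342 - 136\right)\right) = - 8748 \left(-263482 - -40152\right) = - 8748 \left(-263482 + 40152\right) = \left(-8748\right) \left(-223330\right) = 1953690840$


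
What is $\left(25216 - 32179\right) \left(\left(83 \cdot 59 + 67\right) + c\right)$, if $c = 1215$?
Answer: $-43024377$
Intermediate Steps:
$\left(25216 - 32179\right) \left(\left(83 \cdot 59 + 67\right) + c\right) = \left(25216 - 32179\right) \left(\left(83 \cdot 59 + 67\right) + 1215\right) = - 6963 \left(\left(4897 + 67\right) + 1215\right) = - 6963 \left(4964 + 1215\right) = \left(-6963\right) 6179 = -43024377$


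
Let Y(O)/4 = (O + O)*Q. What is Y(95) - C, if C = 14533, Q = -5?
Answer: -18333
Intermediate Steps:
Y(O) = -40*O (Y(O) = 4*((O + O)*(-5)) = 4*((2*O)*(-5)) = 4*(-10*O) = -40*O)
Y(95) - C = -40*95 - 1*14533 = -3800 - 14533 = -18333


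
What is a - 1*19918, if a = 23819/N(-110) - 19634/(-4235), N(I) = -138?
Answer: -11738840713/584430 ≈ -20086.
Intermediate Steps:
a = -98163973/584430 (a = 23819/(-138) - 19634/(-4235) = 23819*(-1/138) - 19634*(-1/4235) = -23819/138 + 19634/4235 = -98163973/584430 ≈ -167.97)
a - 1*19918 = -98163973/584430 - 1*19918 = -98163973/584430 - 19918 = -11738840713/584430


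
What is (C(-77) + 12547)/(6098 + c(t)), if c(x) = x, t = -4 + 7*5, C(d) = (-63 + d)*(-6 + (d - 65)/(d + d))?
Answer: 145837/67419 ≈ 2.1631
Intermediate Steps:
C(d) = (-63 + d)*(-6 + (-65 + d)/(2*d)) (C(d) = (-63 + d)*(-6 + (-65 + d)/((2*d))) = (-63 + d)*(-6 + (-65 + d)*(1/(2*d))) = (-63 + d)*(-6 + (-65 + d)/(2*d)))
t = 31 (t = -4 + 35 = 31)
(C(-77) + 12547)/(6098 + c(t)) = ((1/2)*(4095 - 1*(-77)*(-628 + 11*(-77)))/(-77) + 12547)/(6098 + 31) = ((1/2)*(-1/77)*(4095 - 1*(-77)*(-628 - 847)) + 12547)/6129 = ((1/2)*(-1/77)*(4095 - 1*(-77)*(-1475)) + 12547)*(1/6129) = ((1/2)*(-1/77)*(4095 - 113575) + 12547)*(1/6129) = ((1/2)*(-1/77)*(-109480) + 12547)*(1/6129) = (7820/11 + 12547)*(1/6129) = (145837/11)*(1/6129) = 145837/67419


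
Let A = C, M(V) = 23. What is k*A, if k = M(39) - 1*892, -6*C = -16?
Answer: -6952/3 ≈ -2317.3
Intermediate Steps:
C = 8/3 (C = -⅙*(-16) = 8/3 ≈ 2.6667)
A = 8/3 ≈ 2.6667
k = -869 (k = 23 - 1*892 = 23 - 892 = -869)
k*A = -869*8/3 = -6952/3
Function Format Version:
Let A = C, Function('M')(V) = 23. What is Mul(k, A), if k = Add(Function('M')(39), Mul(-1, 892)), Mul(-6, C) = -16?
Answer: Rational(-6952, 3) ≈ -2317.3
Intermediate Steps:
C = Rational(8, 3) (C = Mul(Rational(-1, 6), -16) = Rational(8, 3) ≈ 2.6667)
A = Rational(8, 3) ≈ 2.6667
k = -869 (k = Add(23, Mul(-1, 892)) = Add(23, -892) = -869)
Mul(k, A) = Mul(-869, Rational(8, 3)) = Rational(-6952, 3)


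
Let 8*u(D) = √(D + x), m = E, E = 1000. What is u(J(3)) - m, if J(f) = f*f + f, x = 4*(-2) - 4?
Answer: -1000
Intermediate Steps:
x = -12 (x = -8 - 4 = -12)
m = 1000
J(f) = f + f² (J(f) = f² + f = f + f²)
u(D) = √(-12 + D)/8 (u(D) = √(D - 12)/8 = √(-12 + D)/8)
u(J(3)) - m = √(-12 + 3*(1 + 3))/8 - 1*1000 = √(-12 + 3*4)/8 - 1000 = √(-12 + 12)/8 - 1000 = √0/8 - 1000 = (⅛)*0 - 1000 = 0 - 1000 = -1000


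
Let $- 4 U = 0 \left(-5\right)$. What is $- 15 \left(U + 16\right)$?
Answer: $-240$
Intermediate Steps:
$U = 0$ ($U = - \frac{0 \left(-5\right)}{4} = \left(- \frac{1}{4}\right) 0 = 0$)
$- 15 \left(U + 16\right) = - 15 \left(0 + 16\right) = \left(-15\right) 16 = -240$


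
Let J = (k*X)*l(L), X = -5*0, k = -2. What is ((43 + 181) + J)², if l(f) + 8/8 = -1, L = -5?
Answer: 50176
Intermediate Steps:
l(f) = -2 (l(f) = -1 - 1 = -2)
X = 0
J = 0 (J = -2*0*(-2) = 0*(-2) = 0)
((43 + 181) + J)² = ((43 + 181) + 0)² = (224 + 0)² = 224² = 50176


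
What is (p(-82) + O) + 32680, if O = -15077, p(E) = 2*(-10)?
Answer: 17583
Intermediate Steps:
p(E) = -20
(p(-82) + O) + 32680 = (-20 - 15077) + 32680 = -15097 + 32680 = 17583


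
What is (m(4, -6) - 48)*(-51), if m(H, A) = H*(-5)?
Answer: 3468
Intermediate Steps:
m(H, A) = -5*H
(m(4, -6) - 48)*(-51) = (-5*4 - 48)*(-51) = (-20 - 48)*(-51) = -68*(-51) = 3468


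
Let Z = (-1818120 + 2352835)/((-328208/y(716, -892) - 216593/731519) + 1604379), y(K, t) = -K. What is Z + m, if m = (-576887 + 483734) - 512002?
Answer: -25433491171070352277/42028084002264 ≈ -6.0516e+5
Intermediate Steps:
m = -605155 (m = -93153 - 512002 = -605155)
Z = 14003319718643/42028084002264 (Z = (-1818120 + 2352835)/((-328208/((-1*716)) - 216593/731519) + 1604379) = 534715/((-328208/(-716) - 216593*1/731519) + 1604379) = 534715/((-328208*(-1/716) - 216593/731519) + 1604379) = 534715/((82052/179 - 216593/731519) + 1604379) = 534715/(59983826841/130941901 + 1604379) = 534715/(210140420011320/130941901) = 534715*(130941901/210140420011320) = 14003319718643/42028084002264 ≈ 0.33319)
Z + m = 14003319718643/42028084002264 - 605155 = -25433491171070352277/42028084002264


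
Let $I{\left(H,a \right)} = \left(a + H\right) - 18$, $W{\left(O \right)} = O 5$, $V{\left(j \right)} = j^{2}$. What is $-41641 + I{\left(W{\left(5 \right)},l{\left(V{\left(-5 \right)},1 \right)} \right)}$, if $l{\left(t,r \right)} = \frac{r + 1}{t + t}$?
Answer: $- \frac{1040849}{25} \approx -41634.0$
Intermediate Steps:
$W{\left(O \right)} = 5 O$
$l{\left(t,r \right)} = \frac{1 + r}{2 t}$
$I{\left(H,a \right)} = -18 + H + a$ ($I{\left(H,a \right)} = \left(H + a\right) - 18 = -18 + H + a$)
$-41641 + I{\left(W{\left(5 \right)},l{\left(V{\left(-5 \right)},1 \right)} \right)} = -41641 + \left(-18 + 5 \cdot 5 + \frac{1 + 1}{2 \left(-5\right)^{2}}\right) = -41641 + \left(-18 + 25 + \frac{1}{2} \cdot \frac{1}{25} \cdot 2\right) = -41641 + \left(-18 + 25 + \frac{1}{25}\right) = -41641 + \frac{176}{25} = - \frac{1040849}{25}$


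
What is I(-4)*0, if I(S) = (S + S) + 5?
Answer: 0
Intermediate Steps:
I(S) = 5 + 2*S (I(S) = 2*S + 5 = 5 + 2*S)
I(-4)*0 = (5 + 2*(-4))*0 = (5 - 8)*0 = -3*0 = 0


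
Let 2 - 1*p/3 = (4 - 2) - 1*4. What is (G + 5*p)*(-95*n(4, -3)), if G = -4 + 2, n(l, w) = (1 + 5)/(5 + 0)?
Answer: -6612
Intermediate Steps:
n(l, w) = 6/5
G = -2
p = 12 (p = 6 - 3*((4 - 2) - 1*4) = 6 - 3*(2 - 4) = 6 - 3*(-2) = 6 + 6 = 12)
(G + 5*p)*(-95*n(4, -3)) = (-2 + 5*12)*(-95*6/5) = (-2 + 60)*(-114) = 58*(-114) = -6612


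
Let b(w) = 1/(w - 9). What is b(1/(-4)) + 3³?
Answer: 995/37 ≈ 26.892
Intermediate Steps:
b(w) = 1/(-9 + w)
b(1/(-4)) + 3³ = 1/(-9 + 1/(-4)) + 3³ = 1/(-9 - ¼) + 27 = 1/(-37/4) + 27 = -4/37 + 27 = 995/37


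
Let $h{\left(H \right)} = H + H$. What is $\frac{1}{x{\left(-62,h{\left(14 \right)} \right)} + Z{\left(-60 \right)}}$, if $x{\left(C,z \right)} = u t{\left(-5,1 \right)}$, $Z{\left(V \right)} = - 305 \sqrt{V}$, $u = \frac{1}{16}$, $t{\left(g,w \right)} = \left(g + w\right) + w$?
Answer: $- \frac{16}{476288003} + \frac{156160 i \sqrt{15}}{1428864009} \approx -3.3593 \cdot 10^{-8} + 0.00042328 i$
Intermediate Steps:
$t{\left(g,w \right)} = g + 2 w$
$h{\left(H \right)} = 2 H$
$u = \frac{1}{16} \approx 0.0625$
$x{\left(C,z \right)} = - \frac{3}{16}$ ($x{\left(C,z \right)} = \frac{-5 + 2 \cdot 1}{16} = \frac{-5 + 2}{16} = \frac{1}{16} \left(-3\right) = - \frac{3}{16}$)
$\frac{1}{x{\left(-62,h{\left(14 \right)} \right)} + Z{\left(-60 \right)}} = \frac{1}{- \frac{3}{16} - 305 \sqrt{-60}} = \frac{1}{- \frac{3}{16} - 305 \cdot 2 i \sqrt{15}} = \frac{1}{- \frac{3}{16} - 610 i \sqrt{15}}$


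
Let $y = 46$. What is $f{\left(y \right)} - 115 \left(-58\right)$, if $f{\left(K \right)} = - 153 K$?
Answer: $-368$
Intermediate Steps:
$f{\left(y \right)} - 115 \left(-58\right) = \left(-153\right) 46 - 115 \left(-58\right) = -7038 - -6670 = -7038 + 6670 = -368$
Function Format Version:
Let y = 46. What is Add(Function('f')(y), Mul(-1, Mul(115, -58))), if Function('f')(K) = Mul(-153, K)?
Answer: -368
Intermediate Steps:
Add(Function('f')(y), Mul(-1, Mul(115, -58))) = Add(Mul(-153, 46), Mul(-1, Mul(115, -58))) = Add(-7038, Mul(-1, -6670)) = Add(-7038, 6670) = -368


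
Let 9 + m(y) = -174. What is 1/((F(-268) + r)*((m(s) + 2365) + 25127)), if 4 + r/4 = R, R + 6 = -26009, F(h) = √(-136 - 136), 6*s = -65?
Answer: -8673/24650500819736 - I*√17/73951502459208 ≈ -3.5184e-10 - 5.5754e-14*I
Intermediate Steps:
s = -65/6 (s = (⅙)*(-65) = -65/6 ≈ -10.833)
F(h) = 4*I*√17 (F(h) = √(-272) = 4*I*√17)
R = -26015 (R = -6 - 26009 = -26015)
m(y) = -183 (m(y) = -9 - 174 = -183)
r = -104076 (r = -16 + 4*(-26015) = -16 - 104060 = -104076)
1/((F(-268) + r)*((m(s) + 2365) + 25127)) = 1/((4*I*√17 - 104076)*((-183 + 2365) + 25127)) = 1/((-104076 + 4*I*√17)*(2182 + 25127)) = 1/(-104076 + 4*I*√17*27309) = (1/27309)/(-104076 + 4*I*√17) = 1/(27309*(-104076 + 4*I*√17))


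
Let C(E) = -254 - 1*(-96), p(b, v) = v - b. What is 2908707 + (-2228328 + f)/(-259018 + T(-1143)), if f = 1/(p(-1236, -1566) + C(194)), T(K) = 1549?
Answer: 365465206124569/125644872 ≈ 2.9087e+6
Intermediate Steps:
C(E) = -158 (C(E) = -254 + 96 = -158)
f = -1/488 (f = 1/((-1566 - 1*(-1236)) - 158) = 1/((-1566 + 1236) - 158) = 1/(-330 - 158) = 1/(-488) = -1/488 ≈ -0.0020492)
2908707 + (-2228328 + f)/(-259018 + T(-1143)) = 2908707 + (-2228328 - 1/488)/(-259018 + 1549) = 2908707 - 1087424065/488/(-257469) = 2908707 - 1087424065/488*(-1/257469) = 2908707 + 1087424065/125644872 = 365465206124569/125644872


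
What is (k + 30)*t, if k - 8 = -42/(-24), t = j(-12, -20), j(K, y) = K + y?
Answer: -1272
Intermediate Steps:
t = -32 (t = -12 - 20 = -32)
k = 39/4 (k = 8 - 42/(-24) = 8 - 42*(-1/24) = 8 + 7/4 = 39/4 ≈ 9.7500)
(k + 30)*t = (39/4 + 30)*(-32) = (159/4)*(-32) = -1272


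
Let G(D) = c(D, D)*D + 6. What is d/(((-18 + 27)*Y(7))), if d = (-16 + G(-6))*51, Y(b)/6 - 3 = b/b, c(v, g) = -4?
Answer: 119/36 ≈ 3.3056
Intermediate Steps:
Y(b) = 24 (Y(b) = 18 + 6*(b/b) = 18 + 6*1 = 18 + 6 = 24)
G(D) = 6 - 4*D (G(D) = -4*D + 6 = 6 - 4*D)
d = 714 (d = (-16 + (6 - 4*(-6)))*51 = (-16 + (6 + 24))*51 = (-16 + 30)*51 = 14*51 = 714)
d/(((-18 + 27)*Y(7))) = 714/(((-18 + 27)*24)) = 714/((9*24)) = 714/216 = 714*(1/216) = 119/36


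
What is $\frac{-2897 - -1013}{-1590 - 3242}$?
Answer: $\frac{471}{1208} \approx 0.3899$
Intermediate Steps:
$\frac{-2897 - -1013}{-1590 - 3242} = \frac{-2897 + 1013}{-4832} = \left(-1884\right) \left(- \frac{1}{4832}\right) = \frac{471}{1208}$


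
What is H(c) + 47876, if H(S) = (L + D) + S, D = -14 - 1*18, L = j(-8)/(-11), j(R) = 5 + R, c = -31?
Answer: 525946/11 ≈ 47813.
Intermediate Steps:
L = 3/11 (L = (5 - 8)/(-11) = -3*(-1/11) = 3/11 ≈ 0.27273)
D = -32 (D = -14 - 18 = -32)
H(S) = -349/11 + S (H(S) = (3/11 - 32) + S = -349/11 + S)
H(c) + 47876 = (-349/11 - 31) + 47876 = -690/11 + 47876 = 525946/11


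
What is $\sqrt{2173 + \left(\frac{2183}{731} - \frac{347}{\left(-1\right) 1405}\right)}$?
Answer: $\frac{\sqrt{2295582222869785}}{1027055} \approx 46.65$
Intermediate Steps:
$\sqrt{2173 + \left(\frac{2183}{731} - \frac{347}{\left(-1\right) 1405}\right)} = \sqrt{2173 + \left(2183 \cdot \frac{1}{731} - \frac{347}{-1405}\right)} = \sqrt{2173 + \left(\frac{2183}{731} - - \frac{347}{1405}\right)} = \sqrt{2173 + \left(\frac{2183}{731} + \frac{347}{1405}\right)} = \sqrt{2173 + \frac{3320772}{1027055}} = \sqrt{\frac{2235111287}{1027055}} = \frac{\sqrt{2295582222869785}}{1027055}$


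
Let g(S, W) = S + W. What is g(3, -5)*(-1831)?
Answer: 3662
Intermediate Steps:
g(3, -5)*(-1831) = (3 - 5)*(-1831) = -2*(-1831) = 3662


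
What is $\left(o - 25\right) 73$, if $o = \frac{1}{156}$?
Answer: $- \frac{284627}{156} \approx -1824.5$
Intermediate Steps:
$o = \frac{1}{156} \approx 0.0064103$
$\left(o - 25\right) 73 = \left(\frac{1}{156} - 25\right) 73 = \left(- \frac{3899}{156}\right) 73 = - \frac{284627}{156}$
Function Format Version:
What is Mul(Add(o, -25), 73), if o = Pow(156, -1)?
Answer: Rational(-284627, 156) ≈ -1824.5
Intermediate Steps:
o = Rational(1, 156) ≈ 0.0064103
Mul(Add(o, -25), 73) = Mul(Add(Rational(1, 156), -25), 73) = Mul(Rational(-3899, 156), 73) = Rational(-284627, 156)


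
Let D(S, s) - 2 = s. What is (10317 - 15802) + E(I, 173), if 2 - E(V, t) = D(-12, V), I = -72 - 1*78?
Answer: -5335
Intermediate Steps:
I = -150 (I = -72 - 78 = -150)
D(S, s) = 2 + s
E(V, t) = -V (E(V, t) = 2 - (2 + V) = 2 + (-2 - V) = -V)
(10317 - 15802) + E(I, 173) = (10317 - 15802) - 1*(-150) = -5485 + 150 = -5335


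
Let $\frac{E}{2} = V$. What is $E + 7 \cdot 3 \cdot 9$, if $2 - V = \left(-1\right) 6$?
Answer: $205$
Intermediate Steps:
$V = 8$ ($V = 2 - \left(-1\right) 6 = 2 - -6 = 2 + 6 = 8$)
$E = 16$ ($E = 2 \cdot 8 = 16$)
$E + 7 \cdot 3 \cdot 9 = 16 + 7 \cdot 3 \cdot 9 = 16 + 21 \cdot 9 = 16 + 189 = 205$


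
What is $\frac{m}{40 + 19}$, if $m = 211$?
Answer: $\frac{211}{59} \approx 3.5763$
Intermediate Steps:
$\frac{m}{40 + 19} = \frac{1}{40 + 19} \cdot 211 = \frac{1}{59} \cdot 211 = \frac{211}{59}$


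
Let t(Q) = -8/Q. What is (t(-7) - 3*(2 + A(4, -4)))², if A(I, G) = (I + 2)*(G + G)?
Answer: 948676/49 ≈ 19361.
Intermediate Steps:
A(I, G) = 2*G*(2 + I) (A(I, G) = (2 + I)*(2*G) = 2*G*(2 + I))
(t(-7) - 3*(2 + A(4, -4)))² = (-8/(-7) - 3*(2 + 2*(-4)*(2 + 4)))² = (-8*(-⅐) - 3*(2 + 2*(-4)*6))² = (8/7 - 3*(2 - 48))² = (8/7 - 3*(-46))² = (8/7 + 138)² = (974/7)² = 948676/49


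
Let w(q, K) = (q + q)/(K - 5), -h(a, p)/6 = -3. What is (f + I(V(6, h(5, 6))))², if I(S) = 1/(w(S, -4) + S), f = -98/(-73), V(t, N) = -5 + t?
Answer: 1803649/261121 ≈ 6.9073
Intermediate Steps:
h(a, p) = 18 (h(a, p) = -6*(-3) = 18)
w(q, K) = 2*q/(-5 + K) (w(q, K) = (2*q)/(-5 + K) = 2*q/(-5 + K))
f = 98/73 (f = -98*(-1/73) = 98/73 ≈ 1.3425)
I(S) = 9/(7*S) (I(S) = 1/(2*S/(-5 - 4) + S) = 1/(2*S/(-9) + S) = 1/(2*S*(-⅑) + S) = 1/(-2*S/9 + S) = 1/(7*S/9) = 9/(7*S))
(f + I(V(6, h(5, 6))))² = (98/73 + 9/(7*(-5 + 6)))² = (98/73 + (9/7)/1)² = (98/73 + (9/7)*1)² = (98/73 + 9/7)² = (1343/511)² = 1803649/261121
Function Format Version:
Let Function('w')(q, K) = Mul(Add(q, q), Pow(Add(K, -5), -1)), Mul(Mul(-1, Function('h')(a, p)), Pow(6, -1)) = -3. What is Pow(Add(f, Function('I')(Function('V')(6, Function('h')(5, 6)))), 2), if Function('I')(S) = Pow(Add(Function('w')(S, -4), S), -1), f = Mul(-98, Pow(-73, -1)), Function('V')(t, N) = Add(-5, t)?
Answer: Rational(1803649, 261121) ≈ 6.9073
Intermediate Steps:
Function('h')(a, p) = 18 (Function('h')(a, p) = Mul(-6, -3) = 18)
Function('w')(q, K) = Mul(2, q, Pow(Add(-5, K), -1)) (Function('w')(q, K) = Mul(Mul(2, q), Pow(Add(-5, K), -1)) = Mul(2, q, Pow(Add(-5, K), -1)))
f = Rational(98, 73) (f = Mul(-98, Rational(-1, 73)) = Rational(98, 73) ≈ 1.3425)
Function('I')(S) = Mul(Rational(9, 7), Pow(S, -1)) (Function('I')(S) = Pow(Add(Mul(2, S, Pow(Add(-5, -4), -1)), S), -1) = Pow(Add(Mul(2, S, Pow(-9, -1)), S), -1) = Pow(Add(Mul(2, S, Rational(-1, 9)), S), -1) = Pow(Add(Mul(Rational(-2, 9), S), S), -1) = Pow(Mul(Rational(7, 9), S), -1) = Mul(Rational(9, 7), Pow(S, -1)))
Pow(Add(f, Function('I')(Function('V')(6, Function('h')(5, 6)))), 2) = Pow(Add(Rational(98, 73), Mul(Rational(9, 7), Pow(Add(-5, 6), -1))), 2) = Pow(Add(Rational(98, 73), Mul(Rational(9, 7), Pow(1, -1))), 2) = Pow(Add(Rational(98, 73), Mul(Rational(9, 7), 1)), 2) = Pow(Add(Rational(98, 73), Rational(9, 7)), 2) = Pow(Rational(1343, 511), 2) = Rational(1803649, 261121)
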